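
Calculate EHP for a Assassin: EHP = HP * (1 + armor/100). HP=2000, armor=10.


EHP = 2000 * (1 + 10/100)
= 2000 * (1 + 0.1)
= 2000 * 1.1
= 2200.0

2200.0 EHP


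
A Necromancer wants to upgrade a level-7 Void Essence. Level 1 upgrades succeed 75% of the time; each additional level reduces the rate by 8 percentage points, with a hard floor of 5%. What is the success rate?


raw_rate = 75 - 8 * (7 - 1)
= 75 - 8 * 6
= 75 - 48
= 27
Apply floor: max(27, 5) = 27%

27%


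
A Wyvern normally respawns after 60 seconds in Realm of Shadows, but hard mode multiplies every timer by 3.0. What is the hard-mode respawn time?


Respawn time = base * multiplier
= 60 * 3.0
= 180.0 seconds

180.0 seconds


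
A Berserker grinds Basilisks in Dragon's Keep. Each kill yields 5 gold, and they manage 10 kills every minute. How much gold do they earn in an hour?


Gold per minute = 5 * 10 = 50
Gold per hour = 50 * 60 = 3000

3000 gold/hour


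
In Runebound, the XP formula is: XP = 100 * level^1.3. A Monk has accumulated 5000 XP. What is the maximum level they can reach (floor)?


XP = 100 * level^1.3, so level = (XP / 100)^(1/1.3)
= (5000 / 100)^(1/1.3)
= 50.0^0.7692
= 20.2722
Floor: level = 20

level 20


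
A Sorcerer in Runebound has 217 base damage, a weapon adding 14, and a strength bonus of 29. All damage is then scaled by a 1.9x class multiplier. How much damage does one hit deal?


Sum base + weapon + str = 217 + 14 + 29 = 260
Multiply by 1.9:
260 * 1.9 = 494.0

494.0 damage


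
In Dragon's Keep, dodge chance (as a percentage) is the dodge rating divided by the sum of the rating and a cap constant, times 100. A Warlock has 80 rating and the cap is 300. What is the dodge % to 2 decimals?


dodge% = 80 / (80 + 300) * 100
= 80 / 380 * 100
= 0.210526 * 100
= 21.05%

21.05%


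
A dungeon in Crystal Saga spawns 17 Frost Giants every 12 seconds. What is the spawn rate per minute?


Spawns per minute = count * (60 / interval)
= 17 * (60 / 12)
= 17 * 5.0
= 85.0

85.0 per minute


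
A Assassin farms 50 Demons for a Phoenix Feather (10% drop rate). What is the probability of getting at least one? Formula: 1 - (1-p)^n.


P(at least one) = 1 - P(none) = 1 - (1-p)^n
p = 10/100 = 0.1
1 - p = 0.9
(1 - p)^50 = 0.9^50 = 0.005154
P(at least one) = 1 - 0.005154 = 0.9948

0.9948


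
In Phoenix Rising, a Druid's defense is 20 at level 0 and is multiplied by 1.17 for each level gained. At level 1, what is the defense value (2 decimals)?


value = base * growth^level
= 20 * 1.17^1
= 20 * 1.17
= 23.40

23.40 defense


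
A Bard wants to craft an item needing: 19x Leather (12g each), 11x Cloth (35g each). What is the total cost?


Cost breakdown:
  Leather: 19 * 12 = 228
  Cloth: 11 * 35 = 385
Total = 228 + 385 = 613

613 gold


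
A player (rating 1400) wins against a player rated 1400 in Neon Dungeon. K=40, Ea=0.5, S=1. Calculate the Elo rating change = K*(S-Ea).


Elo update: delta = K * (S - Ea), where S = 1 (wins)
S - Ea = 1 - 0.5 = 0.5
Rating change = 40 * 0.5
= 20.00

20.00 rating points


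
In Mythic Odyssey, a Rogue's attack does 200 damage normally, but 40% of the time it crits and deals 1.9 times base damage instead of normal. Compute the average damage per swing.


E[dmg] = base * (1 + crit_chance * (crit_mult - 1))
cc as decimal = 40/100 = 0.4
cm - 1 = 1.9 - 1 = 0.9
Bonus factor = 0.4 * 0.9 = 0.36
Total multiplier = 1 + 0.36 = 1.36
Expected damage = 200 * 1.36 = 272.00

272.00 damage


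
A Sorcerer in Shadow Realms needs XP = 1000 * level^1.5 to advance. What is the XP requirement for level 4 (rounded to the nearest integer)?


XP = 1000 * level^1.5
Substitute level = 4:
XP = 1000 * 4^1.5
= 1000 * 8.0
= 8000

8000 XP


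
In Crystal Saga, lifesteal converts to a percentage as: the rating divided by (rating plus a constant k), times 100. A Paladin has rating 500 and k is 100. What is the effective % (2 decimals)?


effective% = rating / (rating + k) * 100
= 500 / (500 + 100) * 100
= 500 / 600 * 100
= 0.833333 * 100
= 83.33%

83.33%


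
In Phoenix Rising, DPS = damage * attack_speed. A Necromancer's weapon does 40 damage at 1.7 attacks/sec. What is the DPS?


DPS = damage * attack_speed
= 40 * 1.7
= 68.0

68.0 DPS


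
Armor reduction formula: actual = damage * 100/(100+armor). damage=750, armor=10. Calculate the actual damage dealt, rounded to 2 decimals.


actual = 750 * 100 / (100 + 10)
= 750 * 100 / 110
= 75000 / 110
= 681.82

681.82 damage


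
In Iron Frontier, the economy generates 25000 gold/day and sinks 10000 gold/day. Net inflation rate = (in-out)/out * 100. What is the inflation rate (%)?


Net gold = 25000 - 10000 = 15000
Inflation rate = net / sunk * 100 = 15000 / 10000 * 100
= 1.5 * 100
= 150.00%

150.00%


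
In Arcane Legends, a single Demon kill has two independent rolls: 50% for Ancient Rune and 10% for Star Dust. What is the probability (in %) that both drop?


For independent events, P(both) = P(A) * P(B)
= 50% * 10%
= 500 / 100 %
= 5.0%

5.0%


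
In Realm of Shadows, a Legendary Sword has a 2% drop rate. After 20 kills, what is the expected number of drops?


Expected drops = kills * (drop_rate / 100)
= 20 * (2 / 100)
= 20 * 0.02
= 0.4

0.4 drops


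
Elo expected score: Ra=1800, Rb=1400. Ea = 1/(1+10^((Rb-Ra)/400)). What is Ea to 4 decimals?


Elo expected score: Ea = 1/(1 + 10^((Rb-Ra)/400))
Rb - Ra = 1400 - 1800 = -400
(Rb-Ra)/400 = -400/400 = -1.0
10^-1.0 = 0.1
Ea = 1/(1 + 0.1) = 1/1.1 = 0.9091

0.9091


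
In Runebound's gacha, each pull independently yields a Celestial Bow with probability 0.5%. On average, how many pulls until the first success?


Expected pulls for a geometric distribution = 1/p = 100 / rate%
= 100 / 0.5
= 200.0

200.0 pulls


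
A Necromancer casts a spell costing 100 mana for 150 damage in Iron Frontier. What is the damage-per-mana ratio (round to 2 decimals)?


Efficiency = damage / mana
= 150 / 100
= 1.50

1.50 dmg/mana


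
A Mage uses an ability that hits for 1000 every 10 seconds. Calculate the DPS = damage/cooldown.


DPS = damage / cooldown
= 1000 / 10
= 100.00

100.00 DPS


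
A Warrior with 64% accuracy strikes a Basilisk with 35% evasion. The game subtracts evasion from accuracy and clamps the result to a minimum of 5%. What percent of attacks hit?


accuracy - evasion = 64 - 35 = 29
Apply floor: max(29, 5) = 29
Hit chance = 29%

29%


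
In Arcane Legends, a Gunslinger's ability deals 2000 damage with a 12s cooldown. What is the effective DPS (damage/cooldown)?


DPS = damage / cooldown
= 2000 / 12
= 166.67

166.67 DPS


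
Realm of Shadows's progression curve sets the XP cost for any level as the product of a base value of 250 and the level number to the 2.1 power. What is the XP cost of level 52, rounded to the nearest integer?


XP = 250 * level^2.1
Substitute level = 52:
XP = 250 * 52^2.1
= 250 * 4014.2741
= 1003569

1003569 XP


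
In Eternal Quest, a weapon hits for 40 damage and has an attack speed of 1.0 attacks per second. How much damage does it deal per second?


DPS = damage * attack_speed
= 40 * 1.0
= 40.0

40.0 DPS


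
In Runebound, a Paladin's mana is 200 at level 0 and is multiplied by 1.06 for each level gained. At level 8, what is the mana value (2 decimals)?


value = base * growth^level
= 200 * 1.06^8
= 200 * 1.593848
= 318.77

318.77 mana


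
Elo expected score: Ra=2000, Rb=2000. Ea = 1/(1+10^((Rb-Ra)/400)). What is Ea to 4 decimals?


Elo expected score: Ea = 1/(1 + 10^((Rb-Ra)/400))
Rb - Ra = 2000 - 2000 = 0
(Rb-Ra)/400 = 0/400 = 0.0
10^0.0 = 1.0
Ea = 1/(1 + 1.0) = 1/2.0 = 0.5000

0.5000


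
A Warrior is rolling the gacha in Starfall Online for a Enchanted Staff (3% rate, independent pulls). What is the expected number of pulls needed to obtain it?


Expected pulls for a geometric distribution = 1/p = 100 / rate%
= 100 / 3
= 33.33

33.33 pulls


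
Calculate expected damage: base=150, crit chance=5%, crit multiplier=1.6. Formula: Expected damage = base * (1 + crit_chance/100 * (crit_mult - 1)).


E[dmg] = base * (1 + crit_chance * (crit_mult - 1))
cc as decimal = 5/100 = 0.05
cm - 1 = 1.6 - 1 = 0.6
Bonus factor = 0.05 * 0.6 = 0.03
Total multiplier = 1 + 0.03 = 1.03
Expected damage = 150 * 1.03 = 154.50

154.50 damage


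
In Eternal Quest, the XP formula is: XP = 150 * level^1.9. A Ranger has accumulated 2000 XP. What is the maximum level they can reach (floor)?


XP = 150 * level^1.9, so level = (XP / 150)^(1/1.9)
= (2000 / 150)^(1/1.9)
= 13.3333^0.5263
= 3.9091
Floor: level = 3

level 3


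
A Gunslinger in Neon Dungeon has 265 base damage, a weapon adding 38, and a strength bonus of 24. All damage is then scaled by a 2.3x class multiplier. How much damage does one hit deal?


Sum base + weapon + str = 265 + 38 + 24 = 327
Multiply by 2.3:
327 * 2.3 = 752.1

752.1 damage


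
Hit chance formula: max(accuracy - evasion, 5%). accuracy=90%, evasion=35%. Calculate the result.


accuracy - evasion = 90 - 35 = 55
Apply floor: max(55, 5) = 55
Hit chance = 55%

55%


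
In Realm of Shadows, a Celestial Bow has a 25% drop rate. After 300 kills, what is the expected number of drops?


Expected drops = kills * (drop_rate / 100)
= 300 * (25 / 100)
= 300 * 0.25
= 75.0

75.0 drops


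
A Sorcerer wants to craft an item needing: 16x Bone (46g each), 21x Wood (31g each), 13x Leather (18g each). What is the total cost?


Cost breakdown:
  Bone: 16 * 46 = 736
  Wood: 21 * 31 = 651
  Leather: 13 * 18 = 234
Total = 736 + 651 + 234 = 1621

1621 gold


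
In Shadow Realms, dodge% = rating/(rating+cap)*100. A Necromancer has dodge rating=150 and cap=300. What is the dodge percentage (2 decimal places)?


dodge% = 150 / (150 + 300) * 100
= 150 / 450 * 100
= 0.333333 * 100
= 33.33%

33.33%


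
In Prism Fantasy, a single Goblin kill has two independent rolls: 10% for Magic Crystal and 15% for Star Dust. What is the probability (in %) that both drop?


For independent events, P(both) = P(A) * P(B)
= 10% * 15%
= 150 / 100 %
= 1.5%

1.5%


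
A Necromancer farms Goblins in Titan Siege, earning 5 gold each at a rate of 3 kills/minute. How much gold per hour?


Gold per minute = 5 * 3 = 15
Gold per hour = 15 * 60 = 900

900 gold/hour


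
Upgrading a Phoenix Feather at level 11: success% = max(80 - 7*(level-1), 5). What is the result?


raw_rate = 80 - 7 * (11 - 1)
= 80 - 7 * 10
= 80 - 70
= 10
Apply floor: max(10, 5) = 10%

10%


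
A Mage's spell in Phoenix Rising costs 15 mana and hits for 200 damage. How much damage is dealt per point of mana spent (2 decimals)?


Efficiency = damage / mana
= 200 / 15
= 13.33

13.33 dmg/mana


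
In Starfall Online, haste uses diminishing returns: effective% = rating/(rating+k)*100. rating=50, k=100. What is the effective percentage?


effective% = rating / (rating + k) * 100
= 50 / (50 + 100) * 100
= 50 / 150 * 100
= 0.333333 * 100
= 33.33%

33.33%


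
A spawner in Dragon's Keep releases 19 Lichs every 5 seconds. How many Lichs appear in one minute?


Spawns per minute = count * (60 / interval)
= 19 * (60 / 5)
= 19 * 12.0
= 228.0

228.0 per minute


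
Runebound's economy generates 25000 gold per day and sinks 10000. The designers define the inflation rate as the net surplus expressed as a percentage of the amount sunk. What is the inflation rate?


Net gold = 25000 - 10000 = 15000
Inflation rate = net / sunk * 100 = 15000 / 10000 * 100
= 1.5 * 100
= 150.00%

150.00%


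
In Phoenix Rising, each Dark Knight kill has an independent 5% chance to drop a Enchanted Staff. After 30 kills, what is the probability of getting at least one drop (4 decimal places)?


P(at least one) = 1 - P(none) = 1 - (1-p)^n
p = 5/100 = 0.05
1 - p = 0.95
(1 - p)^30 = 0.95^30 = 0.214639
P(at least one) = 1 - 0.214639 = 0.7854

0.7854


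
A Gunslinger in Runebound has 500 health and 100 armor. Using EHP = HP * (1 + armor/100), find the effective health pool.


EHP = 500 * (1 + 100/100)
= 500 * (1 + 1.0)
= 500 * 2.0
= 1000.0

1000.0 EHP


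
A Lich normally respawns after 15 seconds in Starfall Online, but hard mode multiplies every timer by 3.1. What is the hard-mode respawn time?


Respawn time = base * multiplier
= 15 * 3.1
= 46.5 seconds

46.5 seconds


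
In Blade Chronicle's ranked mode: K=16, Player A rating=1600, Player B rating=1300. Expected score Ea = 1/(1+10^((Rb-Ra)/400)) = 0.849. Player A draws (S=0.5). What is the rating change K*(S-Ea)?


Elo update: delta = K * (S - Ea), where S = 0.5 (draws)
S - Ea = 0.5 - 0.849 = -0.349
Rating change = 16 * -0.349
= -5.58

-5.58 rating points


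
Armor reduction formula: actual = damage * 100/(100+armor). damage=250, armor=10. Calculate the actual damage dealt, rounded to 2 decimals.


actual = 250 * 100 / (100 + 10)
= 250 * 100 / 110
= 25000 / 110
= 227.27

227.27 damage


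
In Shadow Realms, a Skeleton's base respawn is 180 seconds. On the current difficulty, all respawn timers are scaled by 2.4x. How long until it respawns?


Respawn time = base * multiplier
= 180 * 2.4
= 432.0 seconds

432.0 seconds


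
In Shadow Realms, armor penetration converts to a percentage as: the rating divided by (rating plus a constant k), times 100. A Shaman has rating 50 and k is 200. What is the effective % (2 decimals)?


effective% = rating / (rating + k) * 100
= 50 / (50 + 200) * 100
= 50 / 250 * 100
= 0.2 * 100
= 20.00%

20.00%


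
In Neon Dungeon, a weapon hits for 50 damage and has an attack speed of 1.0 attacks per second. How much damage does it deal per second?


DPS = damage * attack_speed
= 50 * 1.0
= 50.0

50.0 DPS


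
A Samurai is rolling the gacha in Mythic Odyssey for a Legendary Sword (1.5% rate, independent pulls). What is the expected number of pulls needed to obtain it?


Expected pulls for a geometric distribution = 1/p = 100 / rate%
= 100 / 1.5
= 66.67

66.67 pulls


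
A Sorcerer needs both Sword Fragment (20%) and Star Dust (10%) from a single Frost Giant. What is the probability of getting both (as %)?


For independent events, P(both) = P(A) * P(B)
= 20% * 10%
= 200 / 100 %
= 2.0%

2.0%


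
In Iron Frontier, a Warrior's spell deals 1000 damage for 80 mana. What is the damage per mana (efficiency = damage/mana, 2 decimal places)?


Efficiency = damage / mana
= 1000 / 80
= 12.50

12.50 dmg/mana


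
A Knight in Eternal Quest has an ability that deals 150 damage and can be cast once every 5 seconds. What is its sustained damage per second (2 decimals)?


DPS = damage / cooldown
= 150 / 5
= 30.00

30.00 DPS


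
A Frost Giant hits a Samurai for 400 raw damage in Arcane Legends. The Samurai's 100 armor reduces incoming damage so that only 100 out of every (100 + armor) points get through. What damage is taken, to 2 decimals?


actual = 400 * 100 / (100 + 100)
= 400 * 100 / 200
= 40000 / 200
= 200.00

200.00 damage


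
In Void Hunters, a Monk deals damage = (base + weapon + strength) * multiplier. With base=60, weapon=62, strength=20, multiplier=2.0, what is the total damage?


Sum base + weapon + str = 60 + 62 + 20 = 142
Multiply by 2.0:
142 * 2.0 = 284.0

284.0 damage


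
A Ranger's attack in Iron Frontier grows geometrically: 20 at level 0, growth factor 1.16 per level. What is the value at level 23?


value = base * growth^level
= 20 * 1.16^23
= 20 * 30.376222
= 607.52

607.52 attack


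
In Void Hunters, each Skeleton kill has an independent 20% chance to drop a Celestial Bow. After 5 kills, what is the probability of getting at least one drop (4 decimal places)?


P(at least one) = 1 - P(none) = 1 - (1-p)^n
p = 20/100 = 0.2
1 - p = 0.8
(1 - p)^5 = 0.8^5 = 0.327680
P(at least one) = 1 - 0.327680 = 0.6723

0.6723


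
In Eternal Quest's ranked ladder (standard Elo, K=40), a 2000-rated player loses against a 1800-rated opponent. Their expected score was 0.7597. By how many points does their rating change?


Elo update: delta = K * (S - Ea), where S = 0 (loses)
S - Ea = 0 - 0.7597 = -0.7597
Rating change = 40 * -0.7597
= -30.39

-30.39 rating points


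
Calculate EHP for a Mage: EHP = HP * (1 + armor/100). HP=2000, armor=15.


EHP = 2000 * (1 + 15/100)
= 2000 * (1 + 0.15)
= 2000 * 1.15
= 2300.0

2300.0 EHP


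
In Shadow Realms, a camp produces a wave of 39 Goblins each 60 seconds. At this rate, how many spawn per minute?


Spawns per minute = count * (60 / interval)
= 39 * (60 / 60)
= 39 * 1.0
= 39.0

39.0 per minute


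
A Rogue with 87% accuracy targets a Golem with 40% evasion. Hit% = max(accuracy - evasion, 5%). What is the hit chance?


accuracy - evasion = 87 - 40 = 47
Apply floor: max(47, 5) = 47
Hit chance = 47%

47%


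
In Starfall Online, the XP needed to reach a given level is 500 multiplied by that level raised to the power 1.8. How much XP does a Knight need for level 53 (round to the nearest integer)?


XP = 500 * level^1.8
Substitute level = 53:
XP = 500 * 53^1.8
= 500 * 1269.6867
= 634843

634843 XP


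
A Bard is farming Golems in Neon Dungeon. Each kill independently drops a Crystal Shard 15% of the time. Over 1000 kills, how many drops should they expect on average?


Expected drops = kills * (drop_rate / 100)
= 1000 * (15 / 100)
= 1000 * 0.15
= 150.0

150.0 drops


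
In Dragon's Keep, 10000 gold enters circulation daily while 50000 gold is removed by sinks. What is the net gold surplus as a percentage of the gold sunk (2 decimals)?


Net gold = 10000 - 50000 = -40000
Inflation rate = net / sunk * 100 = -40000 / 50000 * 100
= -0.8 * 100
= -80.00%

-80.00%


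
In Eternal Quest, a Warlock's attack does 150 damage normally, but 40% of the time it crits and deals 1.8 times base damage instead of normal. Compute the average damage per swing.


E[dmg] = base * (1 + crit_chance * (crit_mult - 1))
cc as decimal = 40/100 = 0.4
cm - 1 = 1.8 - 1 = 0.8
Bonus factor = 0.4 * 0.8 = 0.32
Total multiplier = 1 + 0.32 = 1.32
Expected damage = 150 * 1.32 = 198.00

198.00 damage


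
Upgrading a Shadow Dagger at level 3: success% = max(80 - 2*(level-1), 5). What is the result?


raw_rate = 80 - 2 * (3 - 1)
= 80 - 2 * 2
= 80 - 4
= 76
Apply floor: max(76, 5) = 76%

76%


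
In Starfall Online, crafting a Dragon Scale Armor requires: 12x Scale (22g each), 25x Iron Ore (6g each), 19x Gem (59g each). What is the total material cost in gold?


Cost breakdown:
  Scale: 12 * 22 = 264
  Iron Ore: 25 * 6 = 150
  Gem: 19 * 59 = 1121
Total = 264 + 150 + 1121 = 1535

1535 gold


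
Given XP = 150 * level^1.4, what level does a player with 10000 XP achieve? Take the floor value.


XP = 150 * level^1.4, so level = (XP / 150)^(1/1.4)
= (10000 / 150)^(1/1.4)
= 66.6667^0.7143
= 20.0813
Floor: level = 20

level 20


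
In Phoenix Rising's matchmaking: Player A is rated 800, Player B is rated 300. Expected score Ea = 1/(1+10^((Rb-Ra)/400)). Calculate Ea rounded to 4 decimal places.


Elo expected score: Ea = 1/(1 + 10^((Rb-Ra)/400))
Rb - Ra = 300 - 800 = -500
(Rb-Ra)/400 = -500/400 = -1.25
10^-1.25 = 0.056234
Ea = 1/(1 + 0.056234) = 1/1.056234 = 0.9468

0.9468


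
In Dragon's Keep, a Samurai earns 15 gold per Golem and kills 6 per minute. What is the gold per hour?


Gold per minute = 15 * 6 = 90
Gold per hour = 90 * 60 = 5400

5400 gold/hour


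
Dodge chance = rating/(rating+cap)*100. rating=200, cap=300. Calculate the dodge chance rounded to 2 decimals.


dodge% = 200 / (200 + 300) * 100
= 200 / 500 * 100
= 0.4 * 100
= 40.00%

40.00%


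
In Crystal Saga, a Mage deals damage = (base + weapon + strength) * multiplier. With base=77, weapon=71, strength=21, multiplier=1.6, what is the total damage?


Sum base + weapon + str = 77 + 71 + 21 = 169
Multiply by 1.6:
169 * 1.6 = 270.4

270.4 damage


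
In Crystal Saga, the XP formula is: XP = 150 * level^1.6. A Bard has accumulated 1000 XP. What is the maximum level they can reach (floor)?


XP = 150 * level^1.6, so level = (XP / 150)^(1/1.6)
= (1000 / 150)^(1/1.6)
= 6.6667^0.625
= 3.273
Floor: level = 3

level 3


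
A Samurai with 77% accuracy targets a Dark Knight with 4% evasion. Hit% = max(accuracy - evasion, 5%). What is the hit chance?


accuracy - evasion = 77 - 4 = 73
Apply floor: max(73, 5) = 73
Hit chance = 73%

73%


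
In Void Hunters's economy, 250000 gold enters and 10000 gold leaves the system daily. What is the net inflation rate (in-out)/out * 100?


Net gold = 250000 - 10000 = 240000
Inflation rate = net / sunk * 100 = 240000 / 10000 * 100
= 24.0 * 100
= 2400.00%

2400.00%


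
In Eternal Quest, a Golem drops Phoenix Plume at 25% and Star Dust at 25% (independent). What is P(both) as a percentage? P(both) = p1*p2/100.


For independent events, P(both) = P(A) * P(B)
= 25% * 25%
= 625 / 100 %
= 6.25%

6.25%


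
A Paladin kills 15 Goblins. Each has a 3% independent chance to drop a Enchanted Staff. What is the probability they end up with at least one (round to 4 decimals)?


P(at least one) = 1 - P(none) = 1 - (1-p)^n
p = 3/100 = 0.03
1 - p = 0.97
(1 - p)^15 = 0.97^15 = 0.633251
P(at least one) = 1 - 0.633251 = 0.3667

0.3667


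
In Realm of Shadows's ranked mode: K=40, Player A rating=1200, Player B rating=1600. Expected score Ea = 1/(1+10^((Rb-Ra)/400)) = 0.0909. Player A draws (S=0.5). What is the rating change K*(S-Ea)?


Elo update: delta = K * (S - Ea), where S = 0.5 (draws)
S - Ea = 0.5 - 0.0909 = 0.4091
Rating change = 40 * 0.4091
= 16.36

16.36 rating points


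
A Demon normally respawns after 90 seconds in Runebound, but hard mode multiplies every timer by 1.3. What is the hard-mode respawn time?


Respawn time = base * multiplier
= 90 * 1.3
= 117.0 seconds

117.0 seconds


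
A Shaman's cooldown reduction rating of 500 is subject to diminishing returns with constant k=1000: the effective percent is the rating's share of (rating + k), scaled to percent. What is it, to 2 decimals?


effective% = rating / (rating + k) * 100
= 500 / (500 + 1000) * 100
= 500 / 1500 * 100
= 0.333333 * 100
= 33.33%

33.33%


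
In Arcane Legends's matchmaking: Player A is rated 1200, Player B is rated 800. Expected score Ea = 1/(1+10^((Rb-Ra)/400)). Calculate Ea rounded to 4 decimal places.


Elo expected score: Ea = 1/(1 + 10^((Rb-Ra)/400))
Rb - Ra = 800 - 1200 = -400
(Rb-Ra)/400 = -400/400 = -1.0
10^-1.0 = 0.1
Ea = 1/(1 + 0.1) = 1/1.1 = 0.9091

0.9091


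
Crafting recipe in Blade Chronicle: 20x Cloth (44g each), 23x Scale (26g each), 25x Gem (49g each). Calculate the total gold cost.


Cost breakdown:
  Cloth: 20 * 44 = 880
  Scale: 23 * 26 = 598
  Gem: 25 * 49 = 1225
Total = 880 + 598 + 1225 = 2703

2703 gold


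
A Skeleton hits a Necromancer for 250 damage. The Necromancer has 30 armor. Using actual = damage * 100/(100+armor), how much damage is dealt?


actual = 250 * 100 / (100 + 30)
= 250 * 100 / 130
= 25000 / 130
= 192.31

192.31 damage


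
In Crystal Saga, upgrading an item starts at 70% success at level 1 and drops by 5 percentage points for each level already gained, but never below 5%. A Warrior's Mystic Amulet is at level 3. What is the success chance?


raw_rate = 70 - 5 * (3 - 1)
= 70 - 5 * 2
= 70 - 10
= 60
Apply floor: max(60, 5) = 60%

60%


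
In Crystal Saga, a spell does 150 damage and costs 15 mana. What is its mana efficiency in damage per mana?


Efficiency = damage / mana
= 150 / 15
= 10.00

10.00 dmg/mana


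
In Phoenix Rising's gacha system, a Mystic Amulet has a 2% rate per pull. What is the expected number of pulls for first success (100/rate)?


Expected pulls for a geometric distribution = 1/p = 100 / rate%
= 100 / 2
= 50.0

50.0 pulls


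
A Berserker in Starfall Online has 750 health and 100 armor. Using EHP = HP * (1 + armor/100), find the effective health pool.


EHP = 750 * (1 + 100/100)
= 750 * (1 + 1.0)
= 750 * 2.0
= 1500.0

1500.0 EHP


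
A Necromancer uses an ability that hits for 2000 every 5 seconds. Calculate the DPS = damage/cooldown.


DPS = damage / cooldown
= 2000 / 5
= 400.00

400.00 DPS


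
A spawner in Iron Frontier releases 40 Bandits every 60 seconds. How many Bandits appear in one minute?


Spawns per minute = count * (60 / interval)
= 40 * (60 / 60)
= 40 * 1.0
= 40.0

40.0 per minute


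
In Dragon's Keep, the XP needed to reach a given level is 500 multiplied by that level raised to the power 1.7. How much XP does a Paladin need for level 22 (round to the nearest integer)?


XP = 500 * level^1.7
Substitute level = 22:
XP = 500 * 22^1.7
= 500 * 191.4779
= 95739

95739 XP


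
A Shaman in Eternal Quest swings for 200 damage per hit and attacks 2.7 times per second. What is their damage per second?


DPS = damage * attack_speed
= 200 * 2.7
= 540.0

540.0 DPS


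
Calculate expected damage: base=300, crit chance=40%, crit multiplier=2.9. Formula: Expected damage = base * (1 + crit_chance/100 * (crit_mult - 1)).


E[dmg] = base * (1 + crit_chance * (crit_mult - 1))
cc as decimal = 40/100 = 0.4
cm - 1 = 2.9 - 1 = 1.9
Bonus factor = 0.4 * 1.9 = 0.76
Total multiplier = 1 + 0.76 = 1.76
Expected damage = 300 * 1.76 = 528.00

528.00 damage


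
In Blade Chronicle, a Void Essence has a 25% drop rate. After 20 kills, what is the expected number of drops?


Expected drops = kills * (drop_rate / 100)
= 20 * (25 / 100)
= 20 * 0.25
= 5.0

5.0 drops


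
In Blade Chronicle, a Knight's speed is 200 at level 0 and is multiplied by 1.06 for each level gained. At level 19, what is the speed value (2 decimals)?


value = base * growth^level
= 200 * 1.06^19
= 200 * 3.0256
= 605.12

605.12 speed


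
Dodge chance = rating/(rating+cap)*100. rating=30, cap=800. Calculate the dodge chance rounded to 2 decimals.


dodge% = 30 / (30 + 800) * 100
= 30 / 830 * 100
= 0.036145 * 100
= 3.61%

3.61%


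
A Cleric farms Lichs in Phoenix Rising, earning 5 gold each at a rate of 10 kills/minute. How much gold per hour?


Gold per minute = 5 * 10 = 50
Gold per hour = 50 * 60 = 3000

3000 gold/hour


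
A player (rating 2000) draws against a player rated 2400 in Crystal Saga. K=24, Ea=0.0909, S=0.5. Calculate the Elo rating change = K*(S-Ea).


Elo update: delta = K * (S - Ea), where S = 0.5 (draws)
S - Ea = 0.5 - 0.0909 = 0.4091
Rating change = 24 * 0.4091
= 9.82

9.82 rating points


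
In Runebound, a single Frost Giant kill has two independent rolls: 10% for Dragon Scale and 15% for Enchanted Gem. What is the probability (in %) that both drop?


For independent events, P(both) = P(A) * P(B)
= 10% * 15%
= 150 / 100 %
= 1.5%

1.5%


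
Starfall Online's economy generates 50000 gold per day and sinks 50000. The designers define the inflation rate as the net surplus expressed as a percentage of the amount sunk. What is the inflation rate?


Net gold = 50000 - 50000 = 0
Inflation rate = net / sunk * 100 = 0 / 50000 * 100
= 0.0 * 100
= 0.00%

0.00%


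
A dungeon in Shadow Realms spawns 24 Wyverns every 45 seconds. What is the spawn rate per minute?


Spawns per minute = count * (60 / interval)
= 24 * (60 / 45)
= 24 * 1.3333
= 32.0

32.0 per minute


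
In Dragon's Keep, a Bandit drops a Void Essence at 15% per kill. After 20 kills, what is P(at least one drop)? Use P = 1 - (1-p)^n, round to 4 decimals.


P(at least one) = 1 - P(none) = 1 - (1-p)^n
p = 15/100 = 0.15
1 - p = 0.85
(1 - p)^20 = 0.85^20 = 0.038760
P(at least one) = 1 - 0.038760 = 0.9612

0.9612


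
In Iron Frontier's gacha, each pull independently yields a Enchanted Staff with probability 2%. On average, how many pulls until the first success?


Expected pulls for a geometric distribution = 1/p = 100 / rate%
= 100 / 2
= 50.0

50.0 pulls


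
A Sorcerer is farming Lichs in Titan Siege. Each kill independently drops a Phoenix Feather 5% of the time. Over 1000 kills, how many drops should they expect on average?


Expected drops = kills * (drop_rate / 100)
= 1000 * (5 / 100)
= 1000 * 0.05
= 50.0

50.0 drops


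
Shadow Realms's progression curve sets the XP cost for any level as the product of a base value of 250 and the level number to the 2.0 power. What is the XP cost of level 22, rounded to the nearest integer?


XP = 250 * level^2.0
Substitute level = 22:
XP = 250 * 22^2.0
= 250 * 484.0
= 121000

121000 XP


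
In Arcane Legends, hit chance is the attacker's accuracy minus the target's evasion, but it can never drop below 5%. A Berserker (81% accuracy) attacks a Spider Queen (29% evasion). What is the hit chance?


accuracy - evasion = 81 - 29 = 52
Apply floor: max(52, 5) = 52
Hit chance = 52%

52%


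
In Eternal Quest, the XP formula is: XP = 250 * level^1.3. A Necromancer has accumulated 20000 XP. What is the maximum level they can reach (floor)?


XP = 250 * level^1.3, so level = (XP / 250)^(1/1.3)
= (20000 / 250)^(1/1.3)
= 80.0^0.7692
= 29.1015
Floor: level = 29

level 29


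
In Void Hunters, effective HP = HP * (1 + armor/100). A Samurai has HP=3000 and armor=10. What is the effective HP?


EHP = 3000 * (1 + 10/100)
= 3000 * (1 + 0.1)
= 3000 * 1.1
= 3300.0

3300.0 EHP


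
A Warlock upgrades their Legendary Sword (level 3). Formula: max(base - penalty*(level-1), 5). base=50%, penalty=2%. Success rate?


raw_rate = 50 - 2 * (3 - 1)
= 50 - 2 * 2
= 50 - 4
= 46
Apply floor: max(46, 5) = 46%

46%


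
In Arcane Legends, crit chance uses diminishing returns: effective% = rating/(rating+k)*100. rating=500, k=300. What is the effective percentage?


effective% = rating / (rating + k) * 100
= 500 / (500 + 300) * 100
= 500 / 800 * 100
= 0.625 * 100
= 62.50%

62.50%


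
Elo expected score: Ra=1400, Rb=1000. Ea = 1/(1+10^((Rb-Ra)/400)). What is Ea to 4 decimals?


Elo expected score: Ea = 1/(1 + 10^((Rb-Ra)/400))
Rb - Ra = 1000 - 1400 = -400
(Rb-Ra)/400 = -400/400 = -1.0
10^-1.0 = 0.1
Ea = 1/(1 + 0.1) = 1/1.1 = 0.9091

0.9091


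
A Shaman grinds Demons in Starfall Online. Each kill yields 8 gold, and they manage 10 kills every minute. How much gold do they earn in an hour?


Gold per minute = 8 * 10 = 80
Gold per hour = 80 * 60 = 4800

4800 gold/hour


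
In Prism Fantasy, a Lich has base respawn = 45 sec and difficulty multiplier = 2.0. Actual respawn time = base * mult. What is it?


Respawn time = base * multiplier
= 45 * 2.0
= 90.0 seconds

90.0 seconds


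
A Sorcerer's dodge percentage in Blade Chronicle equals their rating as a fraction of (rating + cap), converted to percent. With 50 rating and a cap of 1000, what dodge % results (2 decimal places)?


dodge% = 50 / (50 + 1000) * 100
= 50 / 1050 * 100
= 0.047619 * 100
= 4.76%

4.76%


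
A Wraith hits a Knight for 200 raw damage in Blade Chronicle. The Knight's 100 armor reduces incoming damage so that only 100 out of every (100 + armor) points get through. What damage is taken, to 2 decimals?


actual = 200 * 100 / (100 + 100)
= 200 * 100 / 200
= 20000 / 200
= 100.00

100.00 damage


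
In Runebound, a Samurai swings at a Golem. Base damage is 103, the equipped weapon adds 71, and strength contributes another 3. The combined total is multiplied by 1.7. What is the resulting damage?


Sum base + weapon + str = 103 + 71 + 3 = 177
Multiply by 1.7:
177 * 1.7 = 300.9

300.9 damage


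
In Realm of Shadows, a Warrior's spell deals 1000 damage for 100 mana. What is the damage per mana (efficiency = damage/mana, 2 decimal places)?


Efficiency = damage / mana
= 1000 / 100
= 10.00

10.00 dmg/mana


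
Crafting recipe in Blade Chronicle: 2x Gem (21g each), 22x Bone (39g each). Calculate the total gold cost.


Cost breakdown:
  Gem: 2 * 21 = 42
  Bone: 22 * 39 = 858
Total = 42 + 858 = 900

900 gold


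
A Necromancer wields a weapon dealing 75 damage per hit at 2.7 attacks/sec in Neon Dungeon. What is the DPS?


DPS = damage * attack_speed
= 75 * 2.7
= 202.5

202.5 DPS


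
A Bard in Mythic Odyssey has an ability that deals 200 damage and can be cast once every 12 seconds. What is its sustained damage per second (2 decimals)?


DPS = damage / cooldown
= 200 / 12
= 16.67

16.67 DPS


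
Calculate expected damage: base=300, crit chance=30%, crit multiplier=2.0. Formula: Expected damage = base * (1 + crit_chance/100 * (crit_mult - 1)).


E[dmg] = base * (1 + crit_chance * (crit_mult - 1))
cc as decimal = 30/100 = 0.3
cm - 1 = 2.0 - 1 = 1.0
Bonus factor = 0.3 * 1.0 = 0.3
Total multiplier = 1 + 0.3 = 1.3
Expected damage = 300 * 1.3 = 390.00

390.00 damage


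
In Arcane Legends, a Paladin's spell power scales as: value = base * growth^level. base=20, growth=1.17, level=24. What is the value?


value = base * growth^level
= 20 * 1.17^24
= 20 * 43.297287
= 865.95

865.95 spell power


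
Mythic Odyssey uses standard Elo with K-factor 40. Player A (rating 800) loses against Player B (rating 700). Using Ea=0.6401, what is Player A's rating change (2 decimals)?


Elo update: delta = K * (S - Ea), where S = 0 (loses)
S - Ea = 0 - 0.6401 = -0.6401
Rating change = 40 * -0.6401
= -25.60

-25.60 rating points


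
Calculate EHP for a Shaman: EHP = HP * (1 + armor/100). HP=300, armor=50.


EHP = 300 * (1 + 50/100)
= 300 * (1 + 0.5)
= 300 * 1.5
= 450.0

450.0 EHP


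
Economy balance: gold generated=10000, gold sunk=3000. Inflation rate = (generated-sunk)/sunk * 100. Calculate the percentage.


Net gold = 10000 - 3000 = 7000
Inflation rate = net / sunk * 100 = 7000 / 3000 * 100
= 2.333333 * 100
= 233.33%

233.33%


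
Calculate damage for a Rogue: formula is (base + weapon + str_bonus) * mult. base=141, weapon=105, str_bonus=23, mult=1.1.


Sum base + weapon + str = 141 + 105 + 23 = 269
Multiply by 1.1:
269 * 1.1 = 295.9

295.9 damage


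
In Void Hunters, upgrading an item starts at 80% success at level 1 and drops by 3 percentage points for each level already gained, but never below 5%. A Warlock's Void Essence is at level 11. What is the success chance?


raw_rate = 80 - 3 * (11 - 1)
= 80 - 3 * 10
= 80 - 30
= 50
Apply floor: max(50, 5) = 50%

50%


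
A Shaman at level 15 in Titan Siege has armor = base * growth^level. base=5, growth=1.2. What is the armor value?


value = base * growth^level
= 5 * 1.2^15
= 5 * 15.407022
= 77.04

77.04 armor


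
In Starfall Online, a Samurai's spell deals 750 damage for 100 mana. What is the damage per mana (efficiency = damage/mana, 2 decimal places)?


Efficiency = damage / mana
= 750 / 100
= 7.50

7.50 dmg/mana


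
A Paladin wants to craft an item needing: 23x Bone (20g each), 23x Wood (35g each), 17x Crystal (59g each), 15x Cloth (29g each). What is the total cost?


Cost breakdown:
  Bone: 23 * 20 = 460
  Wood: 23 * 35 = 805
  Crystal: 17 * 59 = 1003
  Cloth: 15 * 29 = 435
Total = 460 + 805 + 1003 + 435 = 2703

2703 gold


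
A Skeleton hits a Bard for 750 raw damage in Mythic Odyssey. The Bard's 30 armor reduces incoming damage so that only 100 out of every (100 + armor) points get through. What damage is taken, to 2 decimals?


actual = 750 * 100 / (100 + 30)
= 750 * 100 / 130
= 75000 / 130
= 576.92

576.92 damage


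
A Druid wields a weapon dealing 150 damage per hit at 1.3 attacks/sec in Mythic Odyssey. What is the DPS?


DPS = damage * attack_speed
= 150 * 1.3
= 195.0

195.0 DPS


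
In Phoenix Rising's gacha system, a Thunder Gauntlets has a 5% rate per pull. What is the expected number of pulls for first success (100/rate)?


Expected pulls for a geometric distribution = 1/p = 100 / rate%
= 100 / 5
= 20.0

20.0 pulls


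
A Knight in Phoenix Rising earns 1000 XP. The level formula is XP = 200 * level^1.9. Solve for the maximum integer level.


XP = 200 * level^1.9, so level = (XP / 200)^(1/1.9)
= (1000 / 200)^(1/1.9)
= 5.0^0.5263
= 2.3328
Floor: level = 2

level 2


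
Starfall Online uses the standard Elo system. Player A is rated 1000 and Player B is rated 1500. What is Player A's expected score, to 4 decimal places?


Elo expected score: Ea = 1/(1 + 10^((Rb-Ra)/400))
Rb - Ra = 1500 - 1000 = 500
(Rb-Ra)/400 = 500/400 = 1.25
10^1.25 = 17.782794
Ea = 1/(1 + 17.782794) = 1/18.782794 = 0.0532

0.0532


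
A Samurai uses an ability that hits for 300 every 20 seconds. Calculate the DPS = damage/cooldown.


DPS = damage / cooldown
= 300 / 20
= 15.00

15.00 DPS


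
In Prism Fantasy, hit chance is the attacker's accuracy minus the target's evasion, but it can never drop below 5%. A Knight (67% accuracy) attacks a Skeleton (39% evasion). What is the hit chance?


accuracy - evasion = 67 - 39 = 28
Apply floor: max(28, 5) = 28
Hit chance = 28%

28%


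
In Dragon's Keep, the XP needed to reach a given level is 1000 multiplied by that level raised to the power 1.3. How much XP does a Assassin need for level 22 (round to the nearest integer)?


XP = 1000 * level^1.3
Substitute level = 22:
XP = 1000 * 22^1.3
= 1000 * 55.6096
= 55610

55610 XP


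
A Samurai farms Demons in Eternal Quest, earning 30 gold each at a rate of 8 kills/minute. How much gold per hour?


Gold per minute = 30 * 8 = 240
Gold per hour = 240 * 60 = 14400

14400 gold/hour


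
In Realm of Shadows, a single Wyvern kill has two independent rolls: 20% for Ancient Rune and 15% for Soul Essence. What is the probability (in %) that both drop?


For independent events, P(both) = P(A) * P(B)
= 20% * 15%
= 300 / 100 %
= 3.0%

3.0%


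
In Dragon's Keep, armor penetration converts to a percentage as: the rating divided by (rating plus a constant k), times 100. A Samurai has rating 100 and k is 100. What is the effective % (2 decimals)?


effective% = rating / (rating + k) * 100
= 100 / (100 + 100) * 100
= 100 / 200 * 100
= 0.5 * 100
= 50.00%

50.00%


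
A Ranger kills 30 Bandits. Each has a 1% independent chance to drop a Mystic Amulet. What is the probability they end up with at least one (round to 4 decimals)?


P(at least one) = 1 - P(none) = 1 - (1-p)^n
p = 1/100 = 0.01
1 - p = 0.99
(1 - p)^30 = 0.99^30 = 0.739700
P(at least one) = 1 - 0.739700 = 0.2603

0.2603


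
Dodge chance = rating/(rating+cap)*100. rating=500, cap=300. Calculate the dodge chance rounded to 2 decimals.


dodge% = 500 / (500 + 300) * 100
= 500 / 800 * 100
= 0.625 * 100
= 62.50%

62.50%


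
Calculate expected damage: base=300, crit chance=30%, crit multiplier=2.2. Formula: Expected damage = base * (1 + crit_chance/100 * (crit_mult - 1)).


E[dmg] = base * (1 + crit_chance * (crit_mult - 1))
cc as decimal = 30/100 = 0.3
cm - 1 = 2.2 - 1 = 1.2
Bonus factor = 0.3 * 1.2 = 0.36
Total multiplier = 1 + 0.36 = 1.36
Expected damage = 300 * 1.36 = 408.00

408.00 damage


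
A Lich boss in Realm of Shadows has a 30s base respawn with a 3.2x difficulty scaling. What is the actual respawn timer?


Respawn time = base * multiplier
= 30 * 3.2
= 96.0 seconds

96.0 seconds


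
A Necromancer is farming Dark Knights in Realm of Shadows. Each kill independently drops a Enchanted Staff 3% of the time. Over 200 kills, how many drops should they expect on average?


Expected drops = kills * (drop_rate / 100)
= 200 * (3 / 100)
= 200 * 0.03
= 6.0

6.0 drops


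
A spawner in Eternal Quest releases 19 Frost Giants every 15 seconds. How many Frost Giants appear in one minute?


Spawns per minute = count * (60 / interval)
= 19 * (60 / 15)
= 19 * 4.0
= 76.0

76.0 per minute


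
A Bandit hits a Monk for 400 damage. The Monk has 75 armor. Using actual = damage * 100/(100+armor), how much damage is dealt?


actual = 400 * 100 / (100 + 75)
= 400 * 100 / 175
= 40000 / 175
= 228.57

228.57 damage


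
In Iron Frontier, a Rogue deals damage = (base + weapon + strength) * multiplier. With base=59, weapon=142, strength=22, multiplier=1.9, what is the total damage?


Sum base + weapon + str = 59 + 142 + 22 = 223
Multiply by 1.9:
223 * 1.9 = 423.7

423.7 damage


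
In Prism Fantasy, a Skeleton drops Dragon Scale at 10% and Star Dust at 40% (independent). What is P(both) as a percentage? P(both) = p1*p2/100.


For independent events, P(both) = P(A) * P(B)
= 10% * 40%
= 400 / 100 %
= 4.0%

4.0%
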